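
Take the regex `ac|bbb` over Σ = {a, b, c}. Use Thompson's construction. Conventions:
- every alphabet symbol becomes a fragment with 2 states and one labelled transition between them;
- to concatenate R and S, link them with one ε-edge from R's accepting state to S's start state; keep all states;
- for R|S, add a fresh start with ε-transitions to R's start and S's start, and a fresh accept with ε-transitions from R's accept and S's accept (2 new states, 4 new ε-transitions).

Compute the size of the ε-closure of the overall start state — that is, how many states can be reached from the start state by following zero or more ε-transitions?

3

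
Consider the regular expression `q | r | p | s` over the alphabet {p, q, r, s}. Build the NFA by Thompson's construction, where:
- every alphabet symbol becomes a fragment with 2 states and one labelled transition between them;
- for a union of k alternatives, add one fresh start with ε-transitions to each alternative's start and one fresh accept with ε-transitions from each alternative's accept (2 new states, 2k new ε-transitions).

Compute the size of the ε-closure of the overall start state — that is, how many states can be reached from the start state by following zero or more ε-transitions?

5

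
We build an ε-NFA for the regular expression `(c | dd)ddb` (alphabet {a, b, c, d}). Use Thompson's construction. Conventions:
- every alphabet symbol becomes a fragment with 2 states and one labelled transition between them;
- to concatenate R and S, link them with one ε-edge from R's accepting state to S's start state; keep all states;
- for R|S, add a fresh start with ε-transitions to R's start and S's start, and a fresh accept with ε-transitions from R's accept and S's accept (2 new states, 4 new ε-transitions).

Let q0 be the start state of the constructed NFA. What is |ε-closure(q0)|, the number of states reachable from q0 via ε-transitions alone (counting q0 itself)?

Compute the ε-closure size of each fragment's start state recursively; a symbol fragment's start has no outgoing ε-edge, so its closure is just itself (size 1).
  dd → same as the first factor's closure: |ε-closure| = 1
  c | dd → new start ε-reaches every alternative's start; none of them accept ε, so the new accept is not reached: |ε-closure| = 1 + 1 + 1 = 3
  (c | dd)ddb → |ε-closure| equals the left operand's closure size = 3 (its accept is not ε-reachable, so the closure stops there)

3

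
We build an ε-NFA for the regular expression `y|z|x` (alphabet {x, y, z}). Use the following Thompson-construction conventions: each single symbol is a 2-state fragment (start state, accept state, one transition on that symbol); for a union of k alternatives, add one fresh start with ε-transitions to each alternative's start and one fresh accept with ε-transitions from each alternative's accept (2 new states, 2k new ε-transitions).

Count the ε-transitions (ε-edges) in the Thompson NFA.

6

Per subexpression:
Each of the 3 symbol leaves contributes 0 ε-transitions.
  y|z|x : 6 ε-transitions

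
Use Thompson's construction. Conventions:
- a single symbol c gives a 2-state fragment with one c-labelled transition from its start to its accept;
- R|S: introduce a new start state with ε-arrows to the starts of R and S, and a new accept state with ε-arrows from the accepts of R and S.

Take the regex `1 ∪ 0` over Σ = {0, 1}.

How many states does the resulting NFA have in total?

6

Recursing over subexpressions:
Each of the 2 symbol leaves contributes a 2-state fragment.
  1 ∪ 0 — 6 states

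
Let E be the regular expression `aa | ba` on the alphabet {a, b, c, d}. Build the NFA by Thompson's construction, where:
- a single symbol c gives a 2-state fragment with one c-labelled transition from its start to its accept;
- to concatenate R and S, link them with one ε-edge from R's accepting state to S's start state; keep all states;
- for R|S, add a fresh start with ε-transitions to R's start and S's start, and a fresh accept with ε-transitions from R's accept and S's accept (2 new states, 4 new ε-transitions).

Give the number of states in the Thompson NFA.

10

Bottom-up over the parse tree:
Each of the 4 symbol leaves contributes a 2-state fragment.
  aa = 4 states
  ba = 4 states
  aa | ba = 10 states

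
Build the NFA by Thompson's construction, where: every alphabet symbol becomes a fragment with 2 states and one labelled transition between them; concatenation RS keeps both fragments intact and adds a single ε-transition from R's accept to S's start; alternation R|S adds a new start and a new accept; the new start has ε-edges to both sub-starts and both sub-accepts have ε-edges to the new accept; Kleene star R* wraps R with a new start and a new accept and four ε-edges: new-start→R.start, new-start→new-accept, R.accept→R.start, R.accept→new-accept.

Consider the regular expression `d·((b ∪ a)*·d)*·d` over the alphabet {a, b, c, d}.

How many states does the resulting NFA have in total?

Recursing over subexpressions:
Each of the 5 symbol leaves contributes a 2-state fragment.
  b ∪ a : 6 states
  (b ∪ a)* : 8 states
  (b ∪ a)*·d : 10 states
  ((b ∪ a)*·d)* : 12 states
  d·((b ∪ a)*·d)*·d : 16 states

16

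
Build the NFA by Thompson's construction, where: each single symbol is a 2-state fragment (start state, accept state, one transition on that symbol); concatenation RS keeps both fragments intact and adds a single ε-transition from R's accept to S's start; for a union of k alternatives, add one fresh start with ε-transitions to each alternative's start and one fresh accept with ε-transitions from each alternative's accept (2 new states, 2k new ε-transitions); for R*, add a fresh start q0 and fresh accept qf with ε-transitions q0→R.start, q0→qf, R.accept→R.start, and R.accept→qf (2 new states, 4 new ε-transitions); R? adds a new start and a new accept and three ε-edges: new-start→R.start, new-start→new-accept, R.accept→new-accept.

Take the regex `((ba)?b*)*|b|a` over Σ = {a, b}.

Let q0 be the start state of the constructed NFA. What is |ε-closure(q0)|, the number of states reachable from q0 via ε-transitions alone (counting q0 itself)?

Work bottom-up. For each fragment F, track |ε-closure(F.start)| and whether F's accept lies in that closure (i.e. whether F accepts ε). A single-symbol fragment has closure size 1 and does not accept ε.
  ba : C equals the left operand's closure size = 1 (its accept is not ε-reachable, so the closure stops there)
  (ba)? : C = 1 (new start) + 1 (body) + 1 (new accept, via ε) = 3
  b* : the star's fresh start ε-reaches both the body's start and the fresh accept: C = 2 + 1 = 3
  (ba)?b* : C = 3 + 3 = 6 (closure spills across the concat boundary because the left factor accepts ε)
  ((ba)?b*)* : C = 1 (new start) + 6 (body) + 1 (new accept) = 8
  ((ba)?b*)*|b|a : C = 1 (new start) + (8 + 1 + 1) + 1 (new accept, since some branch ε-reaches its own accept) = 12

12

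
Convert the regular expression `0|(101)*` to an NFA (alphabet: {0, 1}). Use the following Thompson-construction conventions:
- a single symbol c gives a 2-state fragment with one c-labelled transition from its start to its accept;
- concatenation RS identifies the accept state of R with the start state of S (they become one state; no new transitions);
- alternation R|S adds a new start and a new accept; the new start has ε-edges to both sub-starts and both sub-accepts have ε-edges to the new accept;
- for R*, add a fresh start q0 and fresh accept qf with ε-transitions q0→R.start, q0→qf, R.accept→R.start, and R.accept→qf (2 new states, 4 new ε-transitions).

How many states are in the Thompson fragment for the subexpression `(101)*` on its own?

6

Fragment for `(101)*`:
Each of the 3 symbol leaves contributes a 2-state fragment.
  101 : 4 states
  (101)* : 6 states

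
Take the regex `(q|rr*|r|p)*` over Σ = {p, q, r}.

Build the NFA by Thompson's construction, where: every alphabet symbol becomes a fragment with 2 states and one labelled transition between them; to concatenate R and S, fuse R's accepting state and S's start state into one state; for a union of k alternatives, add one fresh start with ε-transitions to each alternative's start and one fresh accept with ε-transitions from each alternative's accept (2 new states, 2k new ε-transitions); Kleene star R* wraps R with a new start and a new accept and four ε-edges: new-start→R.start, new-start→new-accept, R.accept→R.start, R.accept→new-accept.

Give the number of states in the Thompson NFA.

Per subexpression:
Each of the 5 symbol leaves contributes a 2-state fragment.
  r* = 4 states
  rr* = 5 states
  q|rr*|r|p = 13 states
  (q|rr*|r|p)* = 15 states

15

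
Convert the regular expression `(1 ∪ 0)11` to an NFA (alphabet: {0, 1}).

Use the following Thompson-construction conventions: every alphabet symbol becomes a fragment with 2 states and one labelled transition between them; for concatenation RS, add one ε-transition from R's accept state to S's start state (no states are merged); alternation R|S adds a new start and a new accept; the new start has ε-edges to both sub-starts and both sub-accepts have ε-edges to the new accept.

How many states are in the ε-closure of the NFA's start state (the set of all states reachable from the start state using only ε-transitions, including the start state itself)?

3

Compute the ε-closure size of each fragment's start state recursively; a symbol fragment's start has no outgoing ε-edge, so its closure is just itself (size 1).
  1 ∪ 0 : C = 1 + 1 + 1 = 3 (the new accept is not ε-reachable since no branch accepts ε)
  (1 ∪ 0)11 : same as the first factor's closure: C = 3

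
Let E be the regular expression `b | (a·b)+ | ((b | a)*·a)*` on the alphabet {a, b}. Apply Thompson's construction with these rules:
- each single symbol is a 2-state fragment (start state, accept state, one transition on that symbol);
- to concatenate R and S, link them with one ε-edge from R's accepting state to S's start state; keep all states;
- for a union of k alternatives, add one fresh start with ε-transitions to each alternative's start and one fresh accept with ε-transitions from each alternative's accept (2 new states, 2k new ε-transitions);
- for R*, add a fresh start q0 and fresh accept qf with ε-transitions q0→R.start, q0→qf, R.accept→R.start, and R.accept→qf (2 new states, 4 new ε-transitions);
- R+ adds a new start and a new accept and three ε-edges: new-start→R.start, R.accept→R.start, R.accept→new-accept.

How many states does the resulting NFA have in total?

22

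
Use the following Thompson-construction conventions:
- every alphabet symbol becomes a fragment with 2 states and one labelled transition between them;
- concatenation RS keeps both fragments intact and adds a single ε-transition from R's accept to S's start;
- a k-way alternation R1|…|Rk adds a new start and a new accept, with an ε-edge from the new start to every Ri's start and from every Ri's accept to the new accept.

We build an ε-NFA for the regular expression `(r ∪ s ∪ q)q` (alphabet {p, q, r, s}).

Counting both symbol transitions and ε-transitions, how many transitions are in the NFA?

11

Recursing over subexpressions:
Each of the 4 symbol leaves contributes 1 transition (1 symbol, 0 ε).
  r ∪ s ∪ q = 9 transitions (3 symbol, 6 ε)
  (r ∪ s ∪ q)q = 11 transitions (4 symbol, 7 ε)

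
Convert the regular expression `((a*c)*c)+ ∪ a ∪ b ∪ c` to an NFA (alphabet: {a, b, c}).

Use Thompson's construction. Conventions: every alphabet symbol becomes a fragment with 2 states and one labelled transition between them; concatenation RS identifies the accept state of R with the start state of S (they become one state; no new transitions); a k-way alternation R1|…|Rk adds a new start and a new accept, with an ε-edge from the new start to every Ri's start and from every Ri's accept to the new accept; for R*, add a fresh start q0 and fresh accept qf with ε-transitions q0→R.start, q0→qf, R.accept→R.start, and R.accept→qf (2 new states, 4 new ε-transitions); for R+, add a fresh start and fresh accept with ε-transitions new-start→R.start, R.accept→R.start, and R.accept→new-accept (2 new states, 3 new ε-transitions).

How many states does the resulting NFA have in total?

18

Recursing over subexpressions:
Each of the 6 symbol leaves contributes a 2-state fragment.
  a* : 4 states
  a*c : 5 states
  (a*c)* : 7 states
  (a*c)*c : 8 states
  ((a*c)*c)+ : 10 states
  ((a*c)*c)+ ∪ a ∪ b ∪ c : 18 states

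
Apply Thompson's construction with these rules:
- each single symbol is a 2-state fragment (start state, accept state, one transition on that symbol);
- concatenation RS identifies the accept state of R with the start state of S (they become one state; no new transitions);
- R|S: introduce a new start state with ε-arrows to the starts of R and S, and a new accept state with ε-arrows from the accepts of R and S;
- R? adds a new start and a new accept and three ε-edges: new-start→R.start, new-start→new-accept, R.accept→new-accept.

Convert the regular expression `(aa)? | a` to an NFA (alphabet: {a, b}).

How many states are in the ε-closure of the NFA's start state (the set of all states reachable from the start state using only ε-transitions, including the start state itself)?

Let C(F) = |ε-closure(F.start)| within fragment F, and note whether F accepts ε. Symbol fragments have C = 1 and do not accept ε. Then:
  aa → |ε-closure| equals the left operand's closure size = 1 (its accept is not ε-reachable, so the closure stops there)
  (aa)? → new start has ε-edges to the inner start and to the new accept, so |ε-closure| = 2 + 1 = 3
  (aa)? | a → new start ε-reaches every alternative's start; at least one alternative accepts ε, so the union's new accept is reached too: |ε-closure| = 1 + 3 + 1 + 1 = 6

6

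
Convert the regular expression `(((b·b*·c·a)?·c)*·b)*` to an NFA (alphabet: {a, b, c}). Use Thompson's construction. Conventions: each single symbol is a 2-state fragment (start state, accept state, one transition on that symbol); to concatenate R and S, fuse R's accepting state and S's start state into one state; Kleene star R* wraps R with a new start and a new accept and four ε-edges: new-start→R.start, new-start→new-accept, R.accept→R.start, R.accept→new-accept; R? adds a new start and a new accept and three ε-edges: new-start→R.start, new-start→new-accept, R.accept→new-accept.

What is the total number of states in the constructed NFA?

15

Bottom-up over the parse tree:
Each of the 6 symbol leaves contributes a 2-state fragment.
  b* : 4 states
  b·b*·c·a : 7 states
  (b·b*·c·a)? : 9 states
  (b·b*·c·a)?·c : 10 states
  ((b·b*·c·a)?·c)* : 12 states
  ((b·b*·c·a)?·c)*·b : 13 states
  (((b·b*·c·a)?·c)*·b)* : 15 states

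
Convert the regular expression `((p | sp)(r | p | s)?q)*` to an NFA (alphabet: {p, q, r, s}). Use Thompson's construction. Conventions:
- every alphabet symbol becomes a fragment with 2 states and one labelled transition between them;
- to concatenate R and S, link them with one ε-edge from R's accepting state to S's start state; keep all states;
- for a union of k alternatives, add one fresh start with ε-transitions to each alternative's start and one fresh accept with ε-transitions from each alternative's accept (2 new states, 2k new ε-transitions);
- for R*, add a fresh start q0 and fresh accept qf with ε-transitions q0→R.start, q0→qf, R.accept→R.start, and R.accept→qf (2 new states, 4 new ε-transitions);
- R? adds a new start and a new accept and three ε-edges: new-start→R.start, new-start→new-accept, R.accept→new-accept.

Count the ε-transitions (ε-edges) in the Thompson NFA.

Per subexpression:
Each of the 7 symbol leaves contributes 0 ε-transitions.
  sp — 1 ε-transition
  p | sp — 5 ε-transitions
  r | p | s — 6 ε-transitions
  (r | p | s)? — 9 ε-transitions
  (p | sp)(r | p | s)?q — 16 ε-transitions
  ((p | sp)(r | p | s)?q)* — 20 ε-transitions

20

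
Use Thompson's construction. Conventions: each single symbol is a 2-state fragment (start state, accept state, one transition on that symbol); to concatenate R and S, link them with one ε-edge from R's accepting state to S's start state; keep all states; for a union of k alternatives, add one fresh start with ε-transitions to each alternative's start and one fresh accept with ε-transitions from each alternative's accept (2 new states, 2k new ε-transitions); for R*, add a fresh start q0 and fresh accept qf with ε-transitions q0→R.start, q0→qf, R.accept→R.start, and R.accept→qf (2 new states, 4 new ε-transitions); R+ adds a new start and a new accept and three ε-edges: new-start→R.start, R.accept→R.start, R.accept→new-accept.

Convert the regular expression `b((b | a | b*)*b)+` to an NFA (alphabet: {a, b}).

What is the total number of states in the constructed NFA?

Bottom-up over the parse tree:
Each of the 5 symbol leaves contributes a 2-state fragment.
  b* : 4 states
  b | a | b* : 10 states
  (b | a | b*)* : 12 states
  (b | a | b*)*b : 14 states
  ((b | a | b*)*b)+ : 16 states
  b((b | a | b*)*b)+ : 18 states

18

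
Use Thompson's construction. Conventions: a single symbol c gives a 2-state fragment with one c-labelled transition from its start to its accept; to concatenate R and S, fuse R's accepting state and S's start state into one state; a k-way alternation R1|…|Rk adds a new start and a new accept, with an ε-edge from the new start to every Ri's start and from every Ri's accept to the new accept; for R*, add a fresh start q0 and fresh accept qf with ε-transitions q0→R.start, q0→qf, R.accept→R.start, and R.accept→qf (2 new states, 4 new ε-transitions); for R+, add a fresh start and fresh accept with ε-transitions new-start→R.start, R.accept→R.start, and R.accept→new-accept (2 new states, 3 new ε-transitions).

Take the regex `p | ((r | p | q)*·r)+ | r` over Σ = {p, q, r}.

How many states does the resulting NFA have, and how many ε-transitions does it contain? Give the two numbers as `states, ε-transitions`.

Per subexpression:
Each of the 6 symbol leaves contributes 2 states and 0 ε-transitions.
  r | p | q — 8 states, 6 ε-transitions
  (r | p | q)* — 10 states, 10 ε-transitions
  (r | p | q)*·r — 11 states, 10 ε-transitions
  ((r | p | q)*·r)+ — 13 states, 13 ε-transitions
  p | ((r | p | q)*·r)+ | r — 19 states, 19 ε-transitions

19, 19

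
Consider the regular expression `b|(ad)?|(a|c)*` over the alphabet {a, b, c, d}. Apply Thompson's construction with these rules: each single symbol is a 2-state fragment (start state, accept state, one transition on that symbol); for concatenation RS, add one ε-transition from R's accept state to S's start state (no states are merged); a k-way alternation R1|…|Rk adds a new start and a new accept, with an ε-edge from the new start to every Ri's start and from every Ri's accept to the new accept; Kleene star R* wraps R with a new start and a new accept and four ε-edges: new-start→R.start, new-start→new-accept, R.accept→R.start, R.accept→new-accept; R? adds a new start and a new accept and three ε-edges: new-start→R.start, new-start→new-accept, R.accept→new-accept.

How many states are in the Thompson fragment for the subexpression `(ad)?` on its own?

Fragment for `(ad)?`:
Each of the 2 symbol leaves contributes a 2-state fragment.
  ad — 4 states
  (ad)? — 6 states

6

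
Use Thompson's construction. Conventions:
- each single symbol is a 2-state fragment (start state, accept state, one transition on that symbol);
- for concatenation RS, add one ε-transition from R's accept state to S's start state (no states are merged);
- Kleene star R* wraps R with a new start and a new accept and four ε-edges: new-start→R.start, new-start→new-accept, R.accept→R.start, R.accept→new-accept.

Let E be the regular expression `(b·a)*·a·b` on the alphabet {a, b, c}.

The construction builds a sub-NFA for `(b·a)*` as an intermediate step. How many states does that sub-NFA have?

6

Fragment for `(b·a)*`:
Each of the 2 symbol leaves contributes a 2-state fragment.
  b·a — 4 states
  (b·a)* — 6 states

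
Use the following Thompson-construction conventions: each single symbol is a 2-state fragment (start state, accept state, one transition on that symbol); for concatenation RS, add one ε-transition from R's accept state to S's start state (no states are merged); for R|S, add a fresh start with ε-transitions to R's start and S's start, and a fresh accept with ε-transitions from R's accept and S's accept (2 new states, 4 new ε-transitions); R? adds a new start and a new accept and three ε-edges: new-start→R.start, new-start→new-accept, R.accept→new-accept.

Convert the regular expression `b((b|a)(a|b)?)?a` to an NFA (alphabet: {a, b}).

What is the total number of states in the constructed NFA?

20

Per subexpression:
Each of the 6 symbol leaves contributes a 2-state fragment.
  b|a — 6 states
  a|b — 6 states
  (a|b)? — 8 states
  (b|a)(a|b)? — 14 states
  ((b|a)(a|b)?)? — 16 states
  b((b|a)(a|b)?)?a — 20 states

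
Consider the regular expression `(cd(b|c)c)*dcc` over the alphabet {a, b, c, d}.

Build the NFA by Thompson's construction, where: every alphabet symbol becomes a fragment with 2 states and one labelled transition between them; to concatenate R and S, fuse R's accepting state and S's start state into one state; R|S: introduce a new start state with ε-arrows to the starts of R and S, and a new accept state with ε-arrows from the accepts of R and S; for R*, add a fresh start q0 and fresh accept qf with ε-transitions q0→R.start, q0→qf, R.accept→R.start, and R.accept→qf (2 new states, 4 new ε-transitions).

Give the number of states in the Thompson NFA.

14

Per subexpression:
Each of the 8 symbol leaves contributes a 2-state fragment.
  b|c : 6 states
  cd(b|c)c : 9 states
  (cd(b|c)c)* : 11 states
  (cd(b|c)c)*dcc : 14 states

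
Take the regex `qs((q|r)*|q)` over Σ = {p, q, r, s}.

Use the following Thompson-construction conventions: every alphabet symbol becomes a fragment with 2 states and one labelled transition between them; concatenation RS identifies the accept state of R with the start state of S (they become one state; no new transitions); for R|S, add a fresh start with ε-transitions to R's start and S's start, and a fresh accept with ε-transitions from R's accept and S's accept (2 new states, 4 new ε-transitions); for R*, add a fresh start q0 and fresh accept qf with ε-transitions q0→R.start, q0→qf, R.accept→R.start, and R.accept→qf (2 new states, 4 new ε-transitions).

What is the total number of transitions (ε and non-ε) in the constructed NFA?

Recursing over subexpressions:
Each of the 5 symbol leaves contributes 1 transition (1 symbol, 0 ε).
  q|r = 6 transitions (2 symbol, 4 ε)
  (q|r)* = 10 transitions (2 symbol, 8 ε)
  (q|r)*|q = 15 transitions (3 symbol, 12 ε)
  qs((q|r)*|q) = 17 transitions (5 symbol, 12 ε)

17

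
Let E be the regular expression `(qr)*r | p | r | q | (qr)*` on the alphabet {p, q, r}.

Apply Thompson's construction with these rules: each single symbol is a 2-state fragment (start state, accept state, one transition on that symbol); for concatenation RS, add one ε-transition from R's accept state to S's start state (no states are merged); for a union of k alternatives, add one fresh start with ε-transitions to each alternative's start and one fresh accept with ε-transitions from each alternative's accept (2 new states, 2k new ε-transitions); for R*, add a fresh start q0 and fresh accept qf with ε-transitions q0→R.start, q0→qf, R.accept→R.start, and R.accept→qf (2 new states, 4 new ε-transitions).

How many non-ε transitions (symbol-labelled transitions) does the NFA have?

8

Recursing over subexpressions:
Each of the 8 symbol leaves contributes exactly 1 symbol transition.
  qr = 2 symbol transitions
  (qr)* = 2 symbol transitions
  (qr)*r = 3 symbol transitions
  qr = 2 symbol transitions
  (qr)* = 2 symbol transitions
  (qr)*r | p | r | q | (qr)* = 8 symbol transitions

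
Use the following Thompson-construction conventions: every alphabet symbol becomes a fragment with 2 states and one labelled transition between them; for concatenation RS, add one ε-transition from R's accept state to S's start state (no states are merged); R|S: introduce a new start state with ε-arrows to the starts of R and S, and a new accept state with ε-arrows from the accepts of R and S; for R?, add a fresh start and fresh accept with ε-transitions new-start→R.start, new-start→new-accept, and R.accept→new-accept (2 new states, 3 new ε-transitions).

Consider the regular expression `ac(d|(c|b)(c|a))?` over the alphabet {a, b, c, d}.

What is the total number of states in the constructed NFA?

Recursing over subexpressions:
Each of the 7 symbol leaves contributes a 2-state fragment.
  c|b = 6 states
  c|a = 6 states
  (c|b)(c|a) = 12 states
  d|(c|b)(c|a) = 16 states
  (d|(c|b)(c|a))? = 18 states
  ac(d|(c|b)(c|a))? = 22 states

22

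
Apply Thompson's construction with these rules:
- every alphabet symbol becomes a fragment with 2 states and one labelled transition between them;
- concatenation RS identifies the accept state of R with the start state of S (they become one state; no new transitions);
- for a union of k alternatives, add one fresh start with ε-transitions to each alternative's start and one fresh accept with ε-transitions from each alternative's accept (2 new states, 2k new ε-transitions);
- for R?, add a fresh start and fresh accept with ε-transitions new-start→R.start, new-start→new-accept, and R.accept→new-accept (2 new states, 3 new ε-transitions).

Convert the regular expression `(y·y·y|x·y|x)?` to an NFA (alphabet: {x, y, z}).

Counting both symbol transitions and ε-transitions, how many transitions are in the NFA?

Recursing over subexpressions:
Each of the 6 symbol leaves contributes 1 transition (1 symbol, 0 ε).
  y·y·y → 3 transitions (3 symbol, 0 ε)
  x·y → 2 transitions (2 symbol, 0 ε)
  y·y·y|x·y|x → 12 transitions (6 symbol, 6 ε)
  (y·y·y|x·y|x)? → 15 transitions (6 symbol, 9 ε)

15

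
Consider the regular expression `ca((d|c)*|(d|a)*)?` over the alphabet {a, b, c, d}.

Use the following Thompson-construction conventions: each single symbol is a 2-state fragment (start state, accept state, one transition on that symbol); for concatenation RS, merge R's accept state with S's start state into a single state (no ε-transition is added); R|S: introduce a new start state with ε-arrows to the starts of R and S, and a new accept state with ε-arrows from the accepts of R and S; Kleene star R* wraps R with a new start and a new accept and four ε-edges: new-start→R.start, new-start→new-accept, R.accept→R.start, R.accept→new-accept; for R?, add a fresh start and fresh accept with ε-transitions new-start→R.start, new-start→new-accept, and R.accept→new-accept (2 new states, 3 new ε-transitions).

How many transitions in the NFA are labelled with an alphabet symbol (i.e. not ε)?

6

By structural recursion:
Each of the 6 symbol leaves contributes exactly 1 symbol transition.
  d|c → 2 symbol transitions
  (d|c)* → 2 symbol transitions
  d|a → 2 symbol transitions
  (d|a)* → 2 symbol transitions
  (d|c)*|(d|a)* → 4 symbol transitions
  ((d|c)*|(d|a)*)? → 4 symbol transitions
  ca((d|c)*|(d|a)*)? → 6 symbol transitions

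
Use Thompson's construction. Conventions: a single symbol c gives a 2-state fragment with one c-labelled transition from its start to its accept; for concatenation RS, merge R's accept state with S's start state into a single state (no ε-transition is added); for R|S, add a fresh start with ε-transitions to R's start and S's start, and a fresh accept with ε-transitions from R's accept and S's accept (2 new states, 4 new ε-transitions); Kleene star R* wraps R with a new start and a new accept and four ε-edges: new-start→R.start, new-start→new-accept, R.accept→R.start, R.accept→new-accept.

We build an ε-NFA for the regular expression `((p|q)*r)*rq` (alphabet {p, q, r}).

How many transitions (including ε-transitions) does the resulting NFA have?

Building bottom-up:
Each of the 5 symbol leaves contributes 1 transition (1 symbol, 0 ε).
  p|q — 6 transitions (2 symbol, 4 ε)
  (p|q)* — 10 transitions (2 symbol, 8 ε)
  (p|q)*r — 11 transitions (3 symbol, 8 ε)
  ((p|q)*r)* — 15 transitions (3 symbol, 12 ε)
  ((p|q)*r)*rq — 17 transitions (5 symbol, 12 ε)

17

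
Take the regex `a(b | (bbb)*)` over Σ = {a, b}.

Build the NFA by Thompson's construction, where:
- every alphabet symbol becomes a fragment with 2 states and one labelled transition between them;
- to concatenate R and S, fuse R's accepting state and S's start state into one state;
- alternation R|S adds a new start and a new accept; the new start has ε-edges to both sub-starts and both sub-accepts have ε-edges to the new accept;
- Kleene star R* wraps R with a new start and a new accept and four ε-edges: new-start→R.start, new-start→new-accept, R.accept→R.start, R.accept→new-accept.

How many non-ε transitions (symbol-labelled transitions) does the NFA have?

Bottom-up over the parse tree:
Each of the 5 symbol leaves contributes exactly 1 symbol transition.
  bbb = 3 symbol transitions
  (bbb)* = 3 symbol transitions
  b | (bbb)* = 4 symbol transitions
  a(b | (bbb)*) = 5 symbol transitions

5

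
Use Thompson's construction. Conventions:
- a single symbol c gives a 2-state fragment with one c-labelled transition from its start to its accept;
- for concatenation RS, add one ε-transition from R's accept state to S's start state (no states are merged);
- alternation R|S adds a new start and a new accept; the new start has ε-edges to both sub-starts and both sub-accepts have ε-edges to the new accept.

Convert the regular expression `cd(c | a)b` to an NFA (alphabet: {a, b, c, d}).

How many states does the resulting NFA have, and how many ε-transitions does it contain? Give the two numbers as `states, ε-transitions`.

By structural recursion:
Each of the 5 symbol leaves contributes 2 states and 0 ε-transitions.
  c | a = 6 states, 4 ε-transitions
  cd(c | a)b = 12 states, 7 ε-transitions

12, 7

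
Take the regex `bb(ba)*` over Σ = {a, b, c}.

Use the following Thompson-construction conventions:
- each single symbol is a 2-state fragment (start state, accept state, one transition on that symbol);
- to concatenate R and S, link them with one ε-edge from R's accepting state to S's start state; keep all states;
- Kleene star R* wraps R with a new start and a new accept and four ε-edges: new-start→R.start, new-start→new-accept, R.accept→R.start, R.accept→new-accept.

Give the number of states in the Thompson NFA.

10

Per subexpression:
Each of the 4 symbol leaves contributes a 2-state fragment.
  ba — 4 states
  (ba)* — 6 states
  bb(ba)* — 10 states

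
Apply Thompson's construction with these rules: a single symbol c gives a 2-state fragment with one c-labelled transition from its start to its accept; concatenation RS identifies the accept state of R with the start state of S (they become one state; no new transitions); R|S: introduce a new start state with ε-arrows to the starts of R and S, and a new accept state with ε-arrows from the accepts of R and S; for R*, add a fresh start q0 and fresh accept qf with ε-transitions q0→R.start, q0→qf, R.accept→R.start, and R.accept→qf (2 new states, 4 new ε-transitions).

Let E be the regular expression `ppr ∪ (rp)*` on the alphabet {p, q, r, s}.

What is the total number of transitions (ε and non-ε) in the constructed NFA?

Bottom-up over the parse tree:
Each of the 5 symbol leaves contributes 1 transition (1 symbol, 0 ε).
  ppr → 3 transitions (3 symbol, 0 ε)
  rp → 2 transitions (2 symbol, 0 ε)
  (rp)* → 6 transitions (2 symbol, 4 ε)
  ppr ∪ (rp)* → 13 transitions (5 symbol, 8 ε)

13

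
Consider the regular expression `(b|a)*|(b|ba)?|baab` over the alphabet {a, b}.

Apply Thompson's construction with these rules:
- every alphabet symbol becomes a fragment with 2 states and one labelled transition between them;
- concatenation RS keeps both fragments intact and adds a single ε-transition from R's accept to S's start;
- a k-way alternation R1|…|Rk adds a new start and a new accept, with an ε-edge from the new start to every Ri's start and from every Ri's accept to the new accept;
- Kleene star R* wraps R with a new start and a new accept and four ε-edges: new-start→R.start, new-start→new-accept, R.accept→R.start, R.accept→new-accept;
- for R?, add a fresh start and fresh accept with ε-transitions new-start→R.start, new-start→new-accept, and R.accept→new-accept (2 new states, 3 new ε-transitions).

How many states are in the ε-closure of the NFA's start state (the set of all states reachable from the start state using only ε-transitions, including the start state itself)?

13

Compute the ε-closure size of each fragment's start state recursively; a symbol fragment's start has no outgoing ε-edge, so its closure is just itself (size 1).
  b|a : new start ε-reaches every alternative's start; none of them accept ε, so the new accept is not reached: |closure| = 1 + 1 + 1 = 3
  (b|a)* : the star's fresh start ε-reaches both the body's start and the fresh accept: |closure| = 2 + 3 = 5
  ba : |closure| equals the left operand's closure size = 1 (its accept is not ε-reachable, so the closure stops there)
  b|ba : new start ε-reaches every alternative's start; none of them accept ε, so the new accept is not reached: |closure| = 1 + 1 + 1 = 3
  (b|ba)? : |closure| = 1 (new start) + 3 (body) + 1 (new accept, via ε) = 5
  baab : |closure| equals the left operand's closure size = 1 (its accept is not ε-reachable, so the closure stops there)
  (b|a)*|(b|ba)?|baab : |closure| = 1 (new start) + (5 + 5 + 1) + 1 (new accept, since some branch ε-reaches its own accept) = 13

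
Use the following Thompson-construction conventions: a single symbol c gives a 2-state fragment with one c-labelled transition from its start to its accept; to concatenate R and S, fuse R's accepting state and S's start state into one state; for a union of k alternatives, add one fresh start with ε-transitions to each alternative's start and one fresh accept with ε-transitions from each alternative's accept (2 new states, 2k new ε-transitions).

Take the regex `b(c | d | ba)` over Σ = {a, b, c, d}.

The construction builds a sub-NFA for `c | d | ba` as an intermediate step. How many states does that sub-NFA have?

9

Fragment for `c | d | ba`:
Each of the 4 symbol leaves contributes a 2-state fragment.
  ba : 3 states
  c | d | ba : 9 states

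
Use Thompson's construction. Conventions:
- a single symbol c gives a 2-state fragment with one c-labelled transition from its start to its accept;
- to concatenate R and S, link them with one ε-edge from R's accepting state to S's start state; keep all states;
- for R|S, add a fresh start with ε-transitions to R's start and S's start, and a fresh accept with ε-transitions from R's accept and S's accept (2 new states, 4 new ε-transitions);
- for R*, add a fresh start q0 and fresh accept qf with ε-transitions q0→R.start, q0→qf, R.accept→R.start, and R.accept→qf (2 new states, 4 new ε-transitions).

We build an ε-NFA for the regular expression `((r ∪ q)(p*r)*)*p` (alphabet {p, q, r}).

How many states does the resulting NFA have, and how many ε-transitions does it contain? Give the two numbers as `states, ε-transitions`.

18, 19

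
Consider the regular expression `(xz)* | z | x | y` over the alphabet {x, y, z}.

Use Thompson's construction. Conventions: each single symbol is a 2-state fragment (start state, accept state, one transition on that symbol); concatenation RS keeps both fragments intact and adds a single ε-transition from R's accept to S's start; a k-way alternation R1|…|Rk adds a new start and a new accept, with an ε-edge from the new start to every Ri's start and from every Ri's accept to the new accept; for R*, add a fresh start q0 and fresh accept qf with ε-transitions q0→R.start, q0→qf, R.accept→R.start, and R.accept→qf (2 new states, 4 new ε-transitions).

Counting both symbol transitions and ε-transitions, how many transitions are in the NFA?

18

Per subexpression:
Each of the 5 symbol leaves contributes 1 transition (1 symbol, 0 ε).
  xz — 3 transitions (2 symbol, 1 ε)
  (xz)* — 7 transitions (2 symbol, 5 ε)
  (xz)* | z | x | y — 18 transitions (5 symbol, 13 ε)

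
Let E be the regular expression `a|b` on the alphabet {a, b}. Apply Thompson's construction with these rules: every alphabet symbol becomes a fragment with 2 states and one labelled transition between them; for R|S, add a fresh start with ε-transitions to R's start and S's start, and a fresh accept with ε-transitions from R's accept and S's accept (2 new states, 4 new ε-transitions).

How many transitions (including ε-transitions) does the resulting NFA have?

6

By structural recursion:
Each of the 2 symbol leaves contributes 1 transition (1 symbol, 0 ε).
  a|b = 6 transitions (2 symbol, 4 ε)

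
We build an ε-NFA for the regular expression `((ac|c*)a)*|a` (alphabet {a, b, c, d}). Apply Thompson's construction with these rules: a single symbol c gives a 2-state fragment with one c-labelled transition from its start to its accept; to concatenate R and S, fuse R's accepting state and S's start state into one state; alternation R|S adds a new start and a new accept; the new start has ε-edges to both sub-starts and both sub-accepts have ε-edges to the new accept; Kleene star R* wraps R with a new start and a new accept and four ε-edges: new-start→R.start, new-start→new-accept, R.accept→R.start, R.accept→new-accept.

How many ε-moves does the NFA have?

16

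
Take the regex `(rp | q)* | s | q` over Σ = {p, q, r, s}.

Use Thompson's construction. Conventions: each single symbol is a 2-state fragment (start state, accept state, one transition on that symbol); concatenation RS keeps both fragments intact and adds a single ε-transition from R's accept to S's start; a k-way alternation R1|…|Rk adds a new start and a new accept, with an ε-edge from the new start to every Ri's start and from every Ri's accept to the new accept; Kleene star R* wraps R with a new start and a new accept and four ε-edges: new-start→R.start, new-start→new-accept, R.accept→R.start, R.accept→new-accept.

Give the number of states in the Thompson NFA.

16

Recursing over subexpressions:
Each of the 5 symbol leaves contributes a 2-state fragment.
  rp → 4 states
  rp | q → 8 states
  (rp | q)* → 10 states
  (rp | q)* | s | q → 16 states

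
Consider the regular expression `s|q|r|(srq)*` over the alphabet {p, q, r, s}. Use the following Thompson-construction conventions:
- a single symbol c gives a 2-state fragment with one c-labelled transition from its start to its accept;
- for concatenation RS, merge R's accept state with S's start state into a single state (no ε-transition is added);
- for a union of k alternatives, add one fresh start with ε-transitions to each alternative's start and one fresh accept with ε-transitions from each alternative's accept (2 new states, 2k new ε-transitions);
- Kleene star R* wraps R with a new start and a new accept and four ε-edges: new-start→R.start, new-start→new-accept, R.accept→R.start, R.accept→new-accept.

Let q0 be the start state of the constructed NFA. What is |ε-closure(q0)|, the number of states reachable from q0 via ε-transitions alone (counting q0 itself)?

8

Compute the ε-closure size of each fragment's start state recursively; a symbol fragment's start has no outgoing ε-edge, so its closure is just itself (size 1).
  srq : |closure| equals the left operand's closure size = 1 (its accept is not ε-reachable, so the closure stops there)
  (srq)* : new start has ε-edges to the inner start and to the new accept, so |closure| = 2 + 1 = 3
  s|q|r|(srq)* : new start ε-reaches every alternative's start; at least one alternative accepts ε, so the union's new accept is reached too: |closure| = 1 + 1 + 1 + 1 + 3 + 1 = 8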